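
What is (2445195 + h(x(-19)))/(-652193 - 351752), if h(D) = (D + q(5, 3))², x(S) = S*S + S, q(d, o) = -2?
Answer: -512159/200789 ≈ -2.5507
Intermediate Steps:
x(S) = S + S² (x(S) = S² + S = S + S²)
h(D) = (-2 + D)² (h(D) = (D - 2)² = (-2 + D)²)
(2445195 + h(x(-19)))/(-652193 - 351752) = (2445195 + (-2 - 19*(1 - 19))²)/(-652193 - 351752) = (2445195 + (-2 - 19*(-18))²)/(-1003945) = (2445195 + (-2 + 342)²)*(-1/1003945) = (2445195 + 340²)*(-1/1003945) = (2445195 + 115600)*(-1/1003945) = 2560795*(-1/1003945) = -512159/200789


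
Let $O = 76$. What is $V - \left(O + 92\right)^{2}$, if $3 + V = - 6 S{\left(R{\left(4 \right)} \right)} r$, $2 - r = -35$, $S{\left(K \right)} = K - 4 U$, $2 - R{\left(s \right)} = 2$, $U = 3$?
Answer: $-25563$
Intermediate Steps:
$R{\left(s \right)} = 0$ ($R{\left(s \right)} = 2 - 2 = 0$)
$S{\left(K \right)} = -12 + K$ ($S{\left(K \right)} = K - 12 = -12 + K$)
$r = 37$ ($r = 2 - -35 = 2 + 35 = 37$)
$V = 2661$ ($V = -3 + - 6 \left(-12 + 0\right) 37 = -3 + \left(-6\right) \left(-12\right) 37 = -3 + 72 \cdot 37 = -3 + 2664 = 2661$)
$V - \left(O + 92\right)^{2} = 2661 - \left(76 + 92\right)^{2} = 2661 - 168^{2} = 2661 - 28224 = -25563$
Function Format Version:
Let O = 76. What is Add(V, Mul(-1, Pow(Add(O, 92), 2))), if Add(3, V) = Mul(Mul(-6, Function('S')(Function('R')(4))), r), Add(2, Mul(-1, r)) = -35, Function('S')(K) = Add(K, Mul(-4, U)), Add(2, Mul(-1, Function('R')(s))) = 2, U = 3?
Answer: -25563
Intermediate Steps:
Function('R')(s) = 0 (Function('R')(s) = Add(2, Mul(-1, 2)) = Add(2, -2) = 0)
Function('S')(K) = Add(-12, K) (Function('S')(K) = Add(K, Mul(-4, 3)) = Add(K, -12) = Add(-12, K))
r = 37 (r = Add(2, Mul(-1, -35)) = Add(2, 35) = 37)
V = 2661 (V = Add(-3, Mul(Mul(-6, Add(-12, 0)), 37)) = Add(-3, Mul(Mul(-6, -12), 37)) = Add(-3, Mul(72, 37)) = Add(-3, 2664) = 2661)
Add(V, Mul(-1, Pow(Add(O, 92), 2))) = Add(2661, Mul(-1, Pow(Add(76, 92), 2))) = Add(2661, Mul(-1, Pow(168, 2))) = Add(2661, Mul(-1, 28224)) = Add(2661, -28224) = -25563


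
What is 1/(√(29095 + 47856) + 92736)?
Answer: 13248/1228555535 - √76951/8599888745 ≈ 1.0751e-5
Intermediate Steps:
1/(√(29095 + 47856) + 92736) = 1/(√76951 + 92736) = 1/(92736 + √76951)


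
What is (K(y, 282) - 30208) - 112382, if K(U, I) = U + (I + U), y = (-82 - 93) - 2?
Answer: -142662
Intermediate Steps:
y = -177 (y = -175 - 2 = -177)
K(U, I) = I + 2*U
(K(y, 282) - 30208) - 112382 = ((282 + 2*(-177)) - 30208) - 112382 = ((282 - 354) - 30208) - 112382 = (-72 - 30208) - 112382 = -30280 - 112382 = -142662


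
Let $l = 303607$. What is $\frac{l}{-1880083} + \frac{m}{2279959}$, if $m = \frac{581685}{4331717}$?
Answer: $- \frac{230651021615346782}{1428304429187529773} \approx -0.16149$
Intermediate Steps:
$m = \frac{44745}{333209}$ ($m = 581685 \cdot \frac{1}{4331717} = \frac{44745}{333209} \approx 0.13428$)
$\frac{l}{-1880083} + \frac{m}{2279959} = \frac{303607}{-1880083} + \frac{44745}{333209 \cdot 2279959} = 303607 \left(- \frac{1}{1880083}\right) + \frac{44745}{333209} \cdot \frac{1}{2279959} = - \frac{303607}{1880083} + \frac{44745}{759702858431} = - \frac{230651021615346782}{1428304429187529773}$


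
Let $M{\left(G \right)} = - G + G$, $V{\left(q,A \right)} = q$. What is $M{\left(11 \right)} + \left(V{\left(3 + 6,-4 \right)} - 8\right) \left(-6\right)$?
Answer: $-6$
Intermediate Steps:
$M{\left(G \right)} = 0$
$M{\left(11 \right)} + \left(V{\left(3 + 6,-4 \right)} - 8\right) \left(-6\right) = 0 + \left(\left(3 + 6\right) - 8\right) \left(-6\right) = 0 + \left(9 - 8\right) \left(-6\right) = 0 + 1 \left(-6\right) = 0 - 6 = -6$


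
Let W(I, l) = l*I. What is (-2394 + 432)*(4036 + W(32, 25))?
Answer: -9488232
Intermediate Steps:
W(I, l) = I*l
(-2394 + 432)*(4036 + W(32, 25)) = (-2394 + 432)*(4036 + 32*25) = -1962*(4036 + 800) = -1962*4836 = -9488232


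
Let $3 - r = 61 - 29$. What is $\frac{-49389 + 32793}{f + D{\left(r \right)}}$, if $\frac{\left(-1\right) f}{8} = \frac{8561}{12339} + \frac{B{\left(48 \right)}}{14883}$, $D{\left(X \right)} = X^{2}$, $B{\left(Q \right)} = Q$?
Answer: $- \frac{1015903876284}{51139439779} \approx -19.865$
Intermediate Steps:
$r = -29$ ($r = 3 - \left(61 - 29\right) = 3 - 32 = -29$)
$f = - \frac{341348360}{61213779}$ ($f = - 8 \left(\frac{8561}{12339} + \frac{48}{14883}\right) = - 8 \left(8561 \cdot \frac{1}{12339} + 48 \cdot \frac{1}{14883}\right) = - 8 \left(\frac{8561}{12339} + \frac{16}{4961}\right) = \left(-8\right) \frac{42668545}{61213779} = - \frac{341348360}{61213779} \approx -5.5763$)
$\frac{-49389 + 32793}{f + D{\left(r \right)}} = \frac{-49389 + 32793}{- \frac{341348360}{61213779} + \left(-29\right)^{2}} = - \frac{16596}{- \frac{341348360}{61213779} + 841} = - \frac{16596}{\frac{51139439779}{61213779}} = \left(-16596\right) \frac{61213779}{51139439779} = - \frac{1015903876284}{51139439779}$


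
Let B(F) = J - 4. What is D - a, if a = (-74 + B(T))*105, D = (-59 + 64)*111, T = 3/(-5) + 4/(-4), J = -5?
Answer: 9270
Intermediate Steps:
T = -8/5 (T = 3*(-1/5) + 4*(-1/4) = -3/5 - 1 = -8/5 ≈ -1.6000)
D = 555 (D = 5*111 = 555)
B(F) = -9 (B(F) = -5 - 4 = -9)
a = -8715 (a = (-74 - 9)*105 = -83*105 = -8715)
D - a = 555 - 1*(-8715) = 555 + 8715 = 9270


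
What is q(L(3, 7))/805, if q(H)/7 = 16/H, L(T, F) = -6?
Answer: -8/345 ≈ -0.023188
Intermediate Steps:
q(H) = 112/H (q(H) = 7*(16/H) = 112/H)
q(L(3, 7))/805 = (112/(-6))/805 = (112*(-⅙))*(1/805) = -56/3*1/805 = -8/345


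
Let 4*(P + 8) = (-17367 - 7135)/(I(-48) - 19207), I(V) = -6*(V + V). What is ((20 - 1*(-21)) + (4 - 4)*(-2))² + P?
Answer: 62351577/37262 ≈ 1673.3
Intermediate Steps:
I(V) = -12*V
P = -285845/37262 (P = -8 + ((-17367 - 7135)/(-12*(-48) - 19207))/4 = -8 + (-24502/(576 - 19207))/4 = -8 + (-24502/(-18631))/4 = -8 + (-24502*(-1/18631))/4 = -8 + (¼)*(24502/18631) = -8 + 12251/37262 = -285845/37262 ≈ -7.6712)
((20 - 1*(-21)) + (4 - 4)*(-2))² + P = ((20 - 1*(-21)) + (4 - 4)*(-2))² - 285845/37262 = ((20 + 21) + 0*(-2))² - 285845/37262 = (41 + 0)² - 285845/37262 = 41² - 285845/37262 = 1681 - 285845/37262 = 62351577/37262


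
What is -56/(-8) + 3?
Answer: 10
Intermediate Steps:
-56/(-8) + 3 = -56*(-1)/8 + 3 = -14*(-½) + 3 = 7 + 3 = 10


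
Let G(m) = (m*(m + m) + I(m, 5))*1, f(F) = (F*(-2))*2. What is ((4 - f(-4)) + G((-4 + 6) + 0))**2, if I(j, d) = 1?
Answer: 9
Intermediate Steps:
f(F) = -4*F (f(F) = -2*F*2 = -4*F)
G(m) = 1 + 2*m**2 (G(m) = (m*(m + m) + 1)*1 = (m*(2*m) + 1)*1 = (2*m**2 + 1)*1 = (1 + 2*m**2)*1 = 1 + 2*m**2)
((4 - f(-4)) + G((-4 + 6) + 0))**2 = ((4 - (-4)*(-4)) + (1 + 2*((-4 + 6) + 0)**2))**2 = ((4 - 1*16) + (1 + 2*(2 + 0)**2))**2 = ((4 - 16) + (1 + 2*2**2))**2 = (-12 + (1 + 2*4))**2 = (-12 + (1 + 8))**2 = (-12 + 9)**2 = (-3)**2 = 9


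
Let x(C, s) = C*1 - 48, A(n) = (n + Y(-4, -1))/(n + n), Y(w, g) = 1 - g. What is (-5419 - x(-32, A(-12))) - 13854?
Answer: -19193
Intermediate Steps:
A(n) = (2 + n)/(2*n) (A(n) = (n + (1 - 1*(-1)))/(n + n) = (n + (1 + 1))/((2*n)) = (n + 2)*(1/(2*n)) = (2 + n)*(1/(2*n)) = (2 + n)/(2*n))
x(C, s) = -48 + C (x(C, s) = C - 48 = -48 + C)
(-5419 - x(-32, A(-12))) - 13854 = (-5419 - (-48 - 32)) - 13854 = (-5419 - 1*(-80)) - 13854 = (-5419 + 80) - 13854 = -5339 - 13854 = -19193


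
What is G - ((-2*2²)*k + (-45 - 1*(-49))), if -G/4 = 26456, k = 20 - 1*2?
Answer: -105684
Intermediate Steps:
k = 18 (k = 20 - 2 = 18)
G = -105824 (G = -4*26456 = -105824)
G - ((-2*2²)*k + (-45 - 1*(-49))) = -105824 - (-2*2²*18 + (-45 - 1*(-49))) = -105824 - (-2*4*18 + (-45 + 49)) = -105824 - (-8*18 + 4) = -105824 - (-144 + 4) = -105824 - 1*(-140) = -105824 + 140 = -105684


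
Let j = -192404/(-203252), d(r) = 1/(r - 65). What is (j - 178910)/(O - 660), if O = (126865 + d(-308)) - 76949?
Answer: -3390907836917/933561181931 ≈ -3.6322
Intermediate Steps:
d(r) = 1/(-65 + r)
j = 48101/50813 (j = -192404*(-1/203252) = 48101/50813 ≈ 0.94663)
O = 18618667/373 (O = (126865 + 1/(-65 - 308)) - 76949 = (126865 + 1/(-373)) - 76949 = (126865 - 1/373) - 76949 = 47320644/373 - 76949 = 18618667/373 ≈ 49916.)
(j - 178910)/(O - 660) = (48101/50813 - 178910)/(18618667/373 - 660) = -9090905729/(50813*18372487/373) = -9090905729/50813*373/18372487 = -3390907836917/933561181931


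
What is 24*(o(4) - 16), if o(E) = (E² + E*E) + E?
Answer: 480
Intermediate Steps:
o(E) = E + 2*E² (o(E) = (E² + E²) + E = 2*E² + E = E + 2*E²)
24*(o(4) - 16) = 24*(4*(1 + 2*4) - 16) = 24*(4*(1 + 8) - 16) = 24*(4*9 - 16) = 24*(36 - 16) = 24*20 = 480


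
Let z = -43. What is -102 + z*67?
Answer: -2983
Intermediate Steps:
-102 + z*67 = -102 - 43*67 = -102 - 2881 = -2983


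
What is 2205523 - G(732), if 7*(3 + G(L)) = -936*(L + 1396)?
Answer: 2490070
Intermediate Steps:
G(L) = -1306677/7 - 936*L/7 (G(L) = -3 + (-936*(L + 1396))/7 = -3 + (-936*(1396 + L))/7 = -3 + (-1306656 - 936*L)/7 = -3 + (-1306656/7 - 936*L/7) = -1306677/7 - 936*L/7)
2205523 - G(732) = 2205523 - (-1306677/7 - 936/7*732) = 2205523 - (-1306677/7 - 685152/7) = 2205523 - 1*(-284547) = 2205523 + 284547 = 2490070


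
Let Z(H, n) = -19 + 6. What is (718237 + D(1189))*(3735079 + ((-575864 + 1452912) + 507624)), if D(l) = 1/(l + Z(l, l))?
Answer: 617768693361209/168 ≈ 3.6772e+12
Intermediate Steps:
Z(H, n) = -13
D(l) = 1/(-13 + l) (D(l) = 1/(l - 13) = 1/(-13 + l))
(718237 + D(1189))*(3735079 + ((-575864 + 1452912) + 507624)) = (718237 + 1/(-13 + 1189))*(3735079 + ((-575864 + 1452912) + 507624)) = (718237 + 1/1176)*(3735079 + (877048 + 507624)) = (718237 + 1/1176)*(3735079 + 1384672) = (844646713/1176)*5119751 = 617768693361209/168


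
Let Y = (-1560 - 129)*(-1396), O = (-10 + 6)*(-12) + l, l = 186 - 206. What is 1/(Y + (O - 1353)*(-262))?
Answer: 1/2704994 ≈ 3.6969e-7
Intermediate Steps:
l = -20
O = 28 (O = (-10 + 6)*(-12) - 20 = -4*(-12) - 20 = 48 - 20 = 28)
Y = 2357844 (Y = -1689*(-1396) = 2357844)
1/(Y + (O - 1353)*(-262)) = 1/(2357844 + (28 - 1353)*(-262)) = 1/(2357844 - 1325*(-262)) = 1/(2357844 + 347150) = 1/2704994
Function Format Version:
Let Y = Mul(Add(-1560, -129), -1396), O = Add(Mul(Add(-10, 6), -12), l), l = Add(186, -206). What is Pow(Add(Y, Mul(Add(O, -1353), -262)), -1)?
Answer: Rational(1, 2704994) ≈ 3.6969e-7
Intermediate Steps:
l = -20
O = 28 (O = Add(Mul(Add(-10, 6), -12), -20) = Add(Mul(-4, -12), -20) = Add(48, -20) = 28)
Y = 2357844 (Y = Mul(-1689, -1396) = 2357844)
Pow(Add(Y, Mul(Add(O, -1353), -262)), -1) = Pow(Add(2357844, Mul(Add(28, -1353), -262)), -1) = Pow(Add(2357844, Mul(-1325, -262)), -1) = Pow(Add(2357844, 347150), -1) = Pow(2704994, -1) = Rational(1, 2704994)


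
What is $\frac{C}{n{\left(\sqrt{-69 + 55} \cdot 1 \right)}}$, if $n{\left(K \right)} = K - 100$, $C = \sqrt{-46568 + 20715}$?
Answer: $\frac{\sqrt{25853}}{\sqrt{14} + 100 i} \approx 0.060077 - 1.6056 i$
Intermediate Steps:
$C = i \sqrt{25853}$ ($C = \sqrt{-25853} = i \sqrt{25853} \approx 160.79 i$)
$n{\left(K \right)} = -100 + K$
$\frac{C}{n{\left(\sqrt{-69 + 55} \cdot 1 \right)}} = \frac{i \sqrt{25853}}{-100 + \sqrt{-69 + 55} \cdot 1} = \frac{i \sqrt{25853}}{-100 + \sqrt{-14} \cdot 1} = \frac{i \sqrt{25853}}{-100 + i \sqrt{14} \cdot 1} = \frac{i \sqrt{25853}}{-100 + i \sqrt{14}}$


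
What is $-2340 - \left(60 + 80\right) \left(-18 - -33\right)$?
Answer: $-4440$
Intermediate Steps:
$-2340 - \left(60 + 80\right) \left(-18 - -33\right) = -2340 - 140 \left(-18 + 33\right) = -2340 - 140 \cdot 15 = -2340 - 2100 = -4440$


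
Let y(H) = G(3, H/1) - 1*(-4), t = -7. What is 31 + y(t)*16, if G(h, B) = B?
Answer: -17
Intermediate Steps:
y(H) = 4 + H (y(H) = H/1 - 1*(-4) = H*1 + 4 = H + 4 = 4 + H)
31 + y(t)*16 = 31 + (4 - 7)*16 = 31 - 3*16 = 31 - 48 = -17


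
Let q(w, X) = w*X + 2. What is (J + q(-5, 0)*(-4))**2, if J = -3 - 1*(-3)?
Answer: 64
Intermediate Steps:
J = 0 (J = -3 + 3 = 0)
q(w, X) = 2 + X*w (q(w, X) = X*w + 2 = 2 + X*w)
(J + q(-5, 0)*(-4))**2 = (0 + (2 + 0*(-5))*(-4))**2 = (0 + (2 + 0)*(-4))**2 = (0 + 2*(-4))**2 = (0 - 8)**2 = (-8)**2 = 64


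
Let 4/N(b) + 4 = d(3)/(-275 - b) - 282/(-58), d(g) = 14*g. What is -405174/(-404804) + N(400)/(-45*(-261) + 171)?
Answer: 20594915029/20567484034 ≈ 1.0013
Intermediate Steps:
N(b) = 4/(25/29 + 42/(-275 - b)) (N(b) = 4/(-4 + ((14*3)/(-275 - b) - 282/(-58))) = 4/(-4 + (42/(-275 - b) - 282*(-1/58))) = 4/(-4 + (42/(-275 - b) + 141/29)) = 4/(-4 + (141/29 + 42/(-275 - b))) = 4/(25/29 + 42/(-275 - b)))
-405174/(-404804) + N(400)/(-45*(-261) + 171) = -405174/(-404804) + (116*(275 + 400)/(5657 + 25*400))/(-45*(-261) + 171) = -405174*(-1/404804) + (116*675/(5657 + 10000))/(11745 + 171) = 202587/202402 + (116*675/15657)/11916 = 202587/202402 + (116*(1/15657)*675)*(1/11916) = 202587/202402 + (26100/5219)*(1/11916) = 202587/202402 + 725/1727489 = 20594915029/20567484034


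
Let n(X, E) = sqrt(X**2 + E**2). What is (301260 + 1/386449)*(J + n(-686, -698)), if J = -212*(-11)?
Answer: 271495231228012/386449 + 1164216257410*sqrt(9578)/386449 ≈ 9.9737e+8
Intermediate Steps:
J = 2332
n(X, E) = sqrt(E**2 + X**2)
(301260 + 1/386449)*(J + n(-686, -698)) = (301260 + 1/386449)*(2332 + sqrt((-698)**2 + (-686)**2)) = (301260 + 1/386449)*(2332 + sqrt(487204 + 470596)) = 116421625741*(2332 + sqrt(957800))/386449 = 116421625741*(2332 + 10*sqrt(9578))/386449 = 271495231228012/386449 + 1164216257410*sqrt(9578)/386449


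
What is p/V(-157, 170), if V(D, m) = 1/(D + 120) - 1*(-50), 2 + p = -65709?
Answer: -2431307/1849 ≈ -1314.9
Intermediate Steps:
p = -65711 (p = -2 - 65709 = -65711)
V(D, m) = 50 + 1/(120 + D) (V(D, m) = 1/(120 + D) + 50 = 50 + 1/(120 + D))
p/V(-157, 170) = -65711*(120 - 157)/(6001 + 50*(-157)) = -65711*(-37/(6001 - 7850)) = -65711/((-1/37*(-1849))) = -65711/1849/37 = -65711*37/1849 = -2431307/1849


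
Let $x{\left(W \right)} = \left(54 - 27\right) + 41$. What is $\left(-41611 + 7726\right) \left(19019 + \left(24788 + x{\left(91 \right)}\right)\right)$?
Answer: $-1486704375$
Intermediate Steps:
$x{\left(W \right)} = 68$ ($x{\left(W \right)} = 27 + 41 = 68$)
$\left(-41611 + 7726\right) \left(19019 + \left(24788 + x{\left(91 \right)}\right)\right) = \left(-41611 + 7726\right) \left(19019 + \left(24788 + 68\right)\right) = - 33885 \left(19019 + 24856\right) = \left(-33885\right) 43875 = -1486704375$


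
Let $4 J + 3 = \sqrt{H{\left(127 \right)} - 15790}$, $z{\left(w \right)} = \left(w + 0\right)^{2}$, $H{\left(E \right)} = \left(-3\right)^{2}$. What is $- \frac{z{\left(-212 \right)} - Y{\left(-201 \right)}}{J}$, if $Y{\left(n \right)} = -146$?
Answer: $\frac{54108}{1579} + \frac{18036 i \sqrt{15781}}{1579} \approx 34.267 + 1434.9 i$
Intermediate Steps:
$H{\left(E \right)} = 9$
$z{\left(w \right)} = w^{2}$
$J = - \frac{3}{4} + \frac{i \sqrt{15781}}{4}$ ($J = - \frac{3}{4} + \frac{\sqrt{9 - 15790}}{4} = - \frac{3}{4} + \frac{\sqrt{-15781}}{4} = - \frac{3}{4} + \frac{i \sqrt{15781}}{4} \approx -0.75 + 31.406 i$)
$- \frac{z{\left(-212 \right)} - Y{\left(-201 \right)}}{J} = - \frac{\left(-212\right)^{2} - -146}{- \frac{3}{4} + \frac{i \sqrt{15781}}{4}} = - \frac{44944 + 146}{- \frac{3}{4} + \frac{i \sqrt{15781}}{4}} = - \frac{45090}{- \frac{3}{4} + \frac{i \sqrt{15781}}{4}}$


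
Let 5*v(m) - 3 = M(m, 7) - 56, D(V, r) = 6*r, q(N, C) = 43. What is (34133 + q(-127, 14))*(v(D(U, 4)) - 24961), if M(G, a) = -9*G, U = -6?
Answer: -4274529024/5 ≈ -8.5491e+8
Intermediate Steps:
v(m) = -53/5 - 9*m/5 (v(m) = ⅗ + (-9*m - 56)/5 = ⅗ + (-56 - 9*m)/5 = ⅗ + (-56/5 - 9*m/5) = -53/5 - 9*m/5)
(34133 + q(-127, 14))*(v(D(U, 4)) - 24961) = (34133 + 43)*((-53/5 - 54*4/5) - 24961) = 34176*((-53/5 - 9/5*24) - 24961) = 34176*((-53/5 - 216/5) - 24961) = 34176*(-269/5 - 24961) = 34176*(-125074/5) = -4274529024/5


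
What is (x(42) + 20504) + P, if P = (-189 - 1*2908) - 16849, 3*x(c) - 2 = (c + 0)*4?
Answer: 1844/3 ≈ 614.67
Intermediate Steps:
x(c) = 2/3 + 4*c/3 (x(c) = 2/3 + ((c + 0)*4)/3 = 2/3 + (c*4)/3 = 2/3 + (4*c)/3 = 2/3 + 4*c/3)
P = -19946 (P = (-189 - 2908) - 16849 = -3097 - 16849 = -19946)
(x(42) + 20504) + P = ((2/3 + (4/3)*42) + 20504) - 19946 = ((2/3 + 56) + 20504) - 19946 = (170/3 + 20504) - 19946 = 61682/3 - 19946 = 1844/3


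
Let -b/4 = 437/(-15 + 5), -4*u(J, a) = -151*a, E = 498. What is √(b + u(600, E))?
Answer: √1897430/10 ≈ 137.75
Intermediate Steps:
u(J, a) = 151*a/4 (u(J, a) = -(-151)*a/4 = 151*a/4)
b = 874/5 (b = -4*437/(-15 + 5) = -4*437/(-10) = -(-2)*437/5 = -4*(-437/10) = 874/5 ≈ 174.80)
√(b + u(600, E)) = √(874/5 + (151/4)*498) = √(874/5 + 37599/2) = √(189743/10) = √1897430/10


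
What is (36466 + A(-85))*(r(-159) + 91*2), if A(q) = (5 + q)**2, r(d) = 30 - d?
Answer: 15903286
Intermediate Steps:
(36466 + A(-85))*(r(-159) + 91*2) = (36466 + (5 - 85)**2)*((30 - 1*(-159)) + 91*2) = (36466 + (-80)**2)*((30 + 159) + 182) = (36466 + 6400)*(189 + 182) = 42866*371 = 15903286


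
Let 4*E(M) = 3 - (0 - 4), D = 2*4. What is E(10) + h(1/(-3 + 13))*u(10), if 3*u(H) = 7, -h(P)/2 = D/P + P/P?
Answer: -1505/4 ≈ -376.25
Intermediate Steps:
D = 8
E(M) = 7/4 (E(M) = (3 - (0 - 4))/4 = (3 - 1*(-4))/4 = (3 + 4)/4 = (¼)*7 = 7/4)
h(P) = -2 - 16/P (h(P) = -2*(8/P + P/P) = -2*(8/P + 1) = -2*(1 + 8/P) = -2 - 16/P)
u(H) = 7/3 (u(H) = (⅓)*7 = 7/3)
E(10) + h(1/(-3 + 13))*u(10) = 7/4 + (-2 - 16/(1/(-3 + 13)))*(7/3) = 7/4 + (-2 - 16/(1/10))*(7/3) = 7/4 + (-2 - 16/⅒)*(7/3) = 7/4 + (-2 - 16*10)*(7/3) = 7/4 + (-2 - 160)*(7/3) = 7/4 - 162*7/3 = 7/4 - 378 = -1505/4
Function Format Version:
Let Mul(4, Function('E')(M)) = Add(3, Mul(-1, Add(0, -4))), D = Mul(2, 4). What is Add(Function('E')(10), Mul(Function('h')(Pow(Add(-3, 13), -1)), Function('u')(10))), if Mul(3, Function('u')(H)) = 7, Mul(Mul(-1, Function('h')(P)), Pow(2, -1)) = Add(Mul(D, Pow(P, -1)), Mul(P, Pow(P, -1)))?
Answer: Rational(-1505, 4) ≈ -376.25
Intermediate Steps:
D = 8
Function('E')(M) = Rational(7, 4) (Function('E')(M) = Mul(Rational(1, 4), Add(3, Mul(-1, Add(0, -4)))) = Mul(Rational(1, 4), Add(3, Mul(-1, -4))) = Mul(Rational(1, 4), Add(3, 4)) = Mul(Rational(1, 4), 7) = Rational(7, 4))
Function('h')(P) = Add(-2, Mul(-16, Pow(P, -1))) (Function('h')(P) = Mul(-2, Add(Mul(8, Pow(P, -1)), Mul(P, Pow(P, -1)))) = Mul(-2, Add(Mul(8, Pow(P, -1)), 1)) = Mul(-2, Add(1, Mul(8, Pow(P, -1)))) = Add(-2, Mul(-16, Pow(P, -1))))
Function('u')(H) = Rational(7, 3) (Function('u')(H) = Mul(Rational(1, 3), 7) = Rational(7, 3))
Add(Function('E')(10), Mul(Function('h')(Pow(Add(-3, 13), -1)), Function('u')(10))) = Add(Rational(7, 4), Mul(Add(-2, Mul(-16, Pow(Pow(Add(-3, 13), -1), -1))), Rational(7, 3))) = Add(Rational(7, 4), Mul(Add(-2, Mul(-16, Pow(Pow(10, -1), -1))), Rational(7, 3))) = Add(Rational(7, 4), Mul(Add(-2, Mul(-16, Pow(Rational(1, 10), -1))), Rational(7, 3))) = Add(Rational(7, 4), Mul(Add(-2, Mul(-16, 10)), Rational(7, 3))) = Add(Rational(7, 4), Mul(Add(-2, -160), Rational(7, 3))) = Add(Rational(7, 4), Mul(-162, Rational(7, 3))) = Add(Rational(7, 4), -378) = Rational(-1505, 4)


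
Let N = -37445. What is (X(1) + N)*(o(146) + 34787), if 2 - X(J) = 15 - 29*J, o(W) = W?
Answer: -1307507257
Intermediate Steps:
X(J) = -13 + 29*J (X(J) = 2 - (15 - 29*J) = 2 + (-15 + 29*J) = -13 + 29*J)
(X(1) + N)*(o(146) + 34787) = ((-13 + 29*1) - 37445)*(146 + 34787) = ((-13 + 29) - 37445)*34933 = (16 - 37445)*34933 = -37429*34933 = -1307507257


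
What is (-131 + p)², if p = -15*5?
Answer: 42436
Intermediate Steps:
p = -75
(-131 + p)² = (-131 - 75)² = (-206)² = 42436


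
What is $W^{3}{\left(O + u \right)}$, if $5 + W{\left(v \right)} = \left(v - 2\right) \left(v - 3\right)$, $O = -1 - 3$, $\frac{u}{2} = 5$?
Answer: $343$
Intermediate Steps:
$u = 10$ ($u = 2 \cdot 5 = 10$)
$O = -4$ ($O = -1 - 3 = -4$)
$W{\left(v \right)} = -5 + \left(-3 + v\right) \left(-2 + v\right)$ ($W{\left(v \right)} = -5 + \left(v - 2\right) \left(v - 3\right) = -5 + \left(-2 + v\right) \left(-3 + v\right) = -5 + \left(-3 + v\right) \left(-2 + v\right)$)
$W^{3}{\left(O + u \right)} = \left(1 + \left(-4 + 10\right)^{2} - 5 \left(-4 + 10\right)\right)^{3} = \left(1 + 6^{2} - 30\right)^{3} = \left(1 + 36 - 30\right)^{3} = 7^{3} = 343$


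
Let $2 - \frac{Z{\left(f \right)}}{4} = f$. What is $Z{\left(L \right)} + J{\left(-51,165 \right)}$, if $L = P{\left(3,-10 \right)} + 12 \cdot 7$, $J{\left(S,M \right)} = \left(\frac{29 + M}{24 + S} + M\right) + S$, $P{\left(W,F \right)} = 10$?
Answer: $- \frac{7052}{27} \approx -261.19$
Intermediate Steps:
$J{\left(S,M \right)} = M + S + \frac{29 + M}{24 + S}$ ($J{\left(S,M \right)} = \left(\frac{29 + M}{24 + S} + M\right) + S = \left(M + \frac{29 + M}{24 + S}\right) + S = M + S + \frac{29 + M}{24 + S}$)
$L = 94$ ($L = 10 + 12 \cdot 7 = 10 + 84 = 94$)
$Z{\left(f \right)} = 8 - 4 f$
$Z{\left(L \right)} + J{\left(-51,165 \right)} = \left(8 - 376\right) + \frac{29 + \left(-51\right)^{2} + 24 \left(-51\right) + 25 \cdot 165 + 165 \left(-51\right)}{24 - 51} = \left(8 - 376\right) + \frac{29 + 2601 - 1224 + 4125 - 8415}{-27} = -368 - - \frac{2884}{27} = -368 + \frac{2884}{27} = - \frac{7052}{27}$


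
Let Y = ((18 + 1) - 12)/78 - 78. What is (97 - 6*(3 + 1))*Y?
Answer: -443621/78 ≈ -5687.4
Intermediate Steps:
Y = -6077/78 (Y = (19 - 12)*(1/78) - 78 = 7*(1/78) - 78 = 7/78 - 78 = -6077/78 ≈ -77.910)
(97 - 6*(3 + 1))*Y = (97 - 6*(3 + 1))*(-6077/78) = (97 - 6*4)*(-6077/78) = (97 - 24)*(-6077/78) = 73*(-6077/78) = -443621/78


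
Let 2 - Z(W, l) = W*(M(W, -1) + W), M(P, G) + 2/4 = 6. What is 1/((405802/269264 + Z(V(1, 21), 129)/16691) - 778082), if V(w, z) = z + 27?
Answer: -2247142712/1748458254483505 ≈ -1.2852e-6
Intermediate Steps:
M(P, G) = 11/2 (M(P, G) = -½ + 6 = 11/2)
V(w, z) = 27 + z
Z(W, l) = 2 - W*(11/2 + W)
1/((405802/269264 + Z(V(1, 21), 129)/16691) - 778082) = 1/((405802/269264 + (2 - (27 + 21)² - 11*(27 + 21)/2)/16691) - 778082) = 1/((405802*(1/269264) + (2 - 1*48² - 11/2*48)*(1/16691)) - 778082) = 1/((202901/134632 + (2 - 1*2304 - 264)*(1/16691)) - 778082) = 1/((202901/134632 + (2 - 2304 - 264)*(1/16691)) - 778082) = 1/((202901/134632 - 2566*1/16691) - 778082) = 1/((202901/134632 - 2566/16691) - 778082) = 1/(3041154879/2247142712 - 778082) = 1/(-1748458254483505/2247142712) = -2247142712/1748458254483505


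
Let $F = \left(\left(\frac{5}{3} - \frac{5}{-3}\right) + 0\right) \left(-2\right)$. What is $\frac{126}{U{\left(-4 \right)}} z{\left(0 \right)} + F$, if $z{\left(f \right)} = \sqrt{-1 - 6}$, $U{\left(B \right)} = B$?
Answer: $- \frac{20}{3} - \frac{63 i \sqrt{7}}{2} \approx -6.6667 - 83.341 i$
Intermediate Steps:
$z{\left(f \right)} = i \sqrt{7}$ ($z{\left(f \right)} = \sqrt{-7} = i \sqrt{7}$)
$F = - \frac{20}{3}$ ($F = \left(\left(5 \cdot \frac{1}{3} - - \frac{5}{3}\right) + 0\right) \left(-2\right) = \left(\left(\frac{5}{3} + \frac{5}{3}\right) + 0\right) \left(-2\right) = \left(\frac{10}{3} + 0\right) \left(-2\right) = \frac{10}{3} \left(-2\right) = - \frac{20}{3} \approx -6.6667$)
$\frac{126}{U{\left(-4 \right)}} z{\left(0 \right)} + F = \frac{126}{-4} i \sqrt{7} - \frac{20}{3} = 126 \left(- \frac{1}{4}\right) i \sqrt{7} - \frac{20}{3} = - \frac{63 i \sqrt{7}}{2} - \frac{20}{3} = - \frac{20}{3} - \frac{63 i \sqrt{7}}{2}$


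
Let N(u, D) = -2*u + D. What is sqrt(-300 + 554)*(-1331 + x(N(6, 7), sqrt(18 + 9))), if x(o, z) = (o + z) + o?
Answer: 3*sqrt(254)*(-447 + sqrt(3)) ≈ -21289.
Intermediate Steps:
N(u, D) = D - 2*u
x(o, z) = z + 2*o
sqrt(-300 + 554)*(-1331 + x(N(6, 7), sqrt(18 + 9))) = sqrt(-300 + 554)*(-1331 + (sqrt(18 + 9) + 2*(7 - 2*6))) = sqrt(254)*(-1331 + (sqrt(27) + 2*(7 - 12))) = sqrt(254)*(-1331 + (3*sqrt(3) + 2*(-5))) = sqrt(254)*(-1331 + (3*sqrt(3) - 10)) = sqrt(254)*(-1331 + (-10 + 3*sqrt(3))) = sqrt(254)*(-1341 + 3*sqrt(3))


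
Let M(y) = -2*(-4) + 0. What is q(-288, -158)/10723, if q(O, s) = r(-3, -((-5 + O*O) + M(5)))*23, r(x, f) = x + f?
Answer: -1907850/10723 ≈ -177.92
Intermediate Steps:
M(y) = 8 (M(y) = 8 + 0 = 8)
r(x, f) = f + x
q(O, s) = -138 - 23*O² (q(O, s) = (-((-5 + O*O) + 8) - 3)*23 = (-((-5 + O²) + 8) - 3)*23 = (-(3 + O²) - 3)*23 = ((-3 - O²) - 3)*23 = (-6 - O²)*23 = -138 - 23*O²)
q(-288, -158)/10723 = (-138 - 23*(-288)²)/10723 = (-138 - 23*82944)*(1/10723) = (-138 - 1907712)*(1/10723) = -1907850*1/10723 = -1907850/10723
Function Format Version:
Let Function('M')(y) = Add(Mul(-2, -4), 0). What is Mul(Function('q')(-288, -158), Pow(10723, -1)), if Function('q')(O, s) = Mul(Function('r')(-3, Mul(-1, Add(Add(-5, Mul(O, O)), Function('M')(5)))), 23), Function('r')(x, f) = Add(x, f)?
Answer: Rational(-1907850, 10723) ≈ -177.92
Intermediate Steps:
Function('M')(y) = 8 (Function('M')(y) = Add(8, 0) = 8)
Function('r')(x, f) = Add(f, x)
Function('q')(O, s) = Add(-138, Mul(-23, Pow(O, 2))) (Function('q')(O, s) = Mul(Add(Mul(-1, Add(Add(-5, Mul(O, O)), 8)), -3), 23) = Mul(Add(Mul(-1, Add(Add(-5, Pow(O, 2)), 8)), -3), 23) = Mul(Add(Mul(-1, Add(3, Pow(O, 2))), -3), 23) = Mul(Add(Add(-3, Mul(-1, Pow(O, 2))), -3), 23) = Mul(Add(-6, Mul(-1, Pow(O, 2))), 23) = Add(-138, Mul(-23, Pow(O, 2))))
Mul(Function('q')(-288, -158), Pow(10723, -1)) = Mul(Add(-138, Mul(-23, Pow(-288, 2))), Pow(10723, -1)) = Mul(Add(-138, Mul(-23, 82944)), Rational(1, 10723)) = Mul(Add(-138, -1907712), Rational(1, 10723)) = Mul(-1907850, Rational(1, 10723)) = Rational(-1907850, 10723)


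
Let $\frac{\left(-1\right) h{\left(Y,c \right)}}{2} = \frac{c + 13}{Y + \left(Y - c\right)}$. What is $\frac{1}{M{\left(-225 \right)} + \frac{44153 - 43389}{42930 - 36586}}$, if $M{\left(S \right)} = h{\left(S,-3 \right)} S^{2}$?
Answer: $\frac{236314}{535303459} \approx 0.00044146$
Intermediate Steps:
$h{\left(Y,c \right)} = - \frac{2 \left(13 + c\right)}{- c + 2 Y}$ ($h{\left(Y,c \right)} = - 2 \frac{c + 13}{Y + \left(Y - c\right)} = - 2 \frac{13 + c}{- c + 2 Y} = - \frac{2 \left(13 + c\right)}{- c + 2 Y}$)
$M{\left(S \right)} = \frac{20 S^{2}}{-3 - 2 S}$ ($M{\left(S \right)} = \frac{2 \left(13 - 3\right)}{-3 - 2 S} S^{2} = 2 \frac{1}{-3 - 2 S} 10 S^{2} = \frac{20}{-3 - 2 S} S^{2} = \frac{20 S^{2}}{-3 - 2 S}$)
$\frac{1}{M{\left(-225 \right)} + \frac{44153 - 43389}{42930 - 36586}} = \frac{1}{- \frac{20 \left(-225\right)^{2}}{3 + 2 \left(-225\right)} + \frac{44153 - 43389}{42930 - 36586}} = \frac{1}{\left(-20\right) 50625 \frac{1}{3 - 450} + \frac{764}{6344}} = \frac{1}{\left(-20\right) 50625 \frac{1}{-447} + 764 \cdot \frac{1}{6344}} = \frac{1}{\left(-20\right) 50625 \left(- \frac{1}{447}\right) + \frac{191}{1586}} = \frac{1}{\frac{337500}{149} + \frac{191}{1586}} = \frac{1}{\frac{535303459}{236314}} = \frac{236314}{535303459}$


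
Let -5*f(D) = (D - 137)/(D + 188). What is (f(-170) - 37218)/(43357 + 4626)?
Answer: -3349313/4318470 ≈ -0.77558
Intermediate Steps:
f(D) = -(-137 + D)/(5*(188 + D)) (f(D) = -(D - 137)/(5*(D + 188)) = -(-137 + D)/(5*(188 + D)))
(f(-170) - 37218)/(43357 + 4626) = ((137 - 1*(-170))/(5*(188 - 170)) - 37218)/(43357 + 4626) = ((⅕)*(137 + 170)/18 - 37218)/47983 = ((⅕)*(1/18)*307 - 37218)*(1/47983) = (307/90 - 37218)*(1/47983) = -3349313/90*1/47983 = -3349313/4318470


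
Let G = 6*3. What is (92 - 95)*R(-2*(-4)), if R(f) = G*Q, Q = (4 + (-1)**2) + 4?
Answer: -486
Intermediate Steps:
G = 18
Q = 9 (Q = (4 + 1) + 4 = 5 + 4 = 9)
R(f) = 162 (R(f) = 18*9 = 162)
(92 - 95)*R(-2*(-4)) = (92 - 95)*162 = -3*162 = -486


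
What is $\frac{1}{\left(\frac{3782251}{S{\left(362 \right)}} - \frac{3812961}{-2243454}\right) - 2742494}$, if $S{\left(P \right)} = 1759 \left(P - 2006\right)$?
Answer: $- \frac{1081268550564}{2965372088810594449} \approx -3.6463 \cdot 10^{-7}$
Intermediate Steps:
$S{\left(P \right)} = -3528554 + 1759 P$ ($S{\left(P \right)} = 1759 \left(-2006 + P\right) = -3528554 + 1759 P$)
$\frac{1}{\left(\frac{3782251}{S{\left(362 \right)}} - \frac{3812961}{-2243454}\right) - 2742494} = \frac{1}{\left(\frac{3782251}{-3528554 + 1759 \cdot 362} - \frac{3812961}{-2243454}\right) - 2742494} = \frac{1}{\left(\frac{3782251}{-3528554 + 636758} - - \frac{1270987}{747818}\right) - 2742494} = \frac{1}{\left(\frac{3782251}{-2891796} + \frac{1270987}{747818}\right) - 2742494} = \frac{1}{\left(3782251 \left(- \frac{1}{2891796}\right) + \frac{1270987}{747818}\right) - 2742494} = \frac{1}{\left(- \frac{3782251}{2891796} + \frac{1270987}{747818}\right) - 2742494} = \frac{1}{\frac{423499872167}{1081268550564} - 2742494} = \frac{1}{- \frac{2965372088810594449}{1081268550564}} = - \frac{1081268550564}{2965372088810594449}$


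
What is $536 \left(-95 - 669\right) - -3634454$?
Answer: $3224950$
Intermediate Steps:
$536 \left(-95 - 669\right) - -3634454 = 536 \left(-764\right) + 3634454 = -409504 + 3634454 = 3224950$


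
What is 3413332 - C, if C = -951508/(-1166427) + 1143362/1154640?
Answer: 766180711877866711/224467211880 ≈ 3.4133e+6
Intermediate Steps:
C = 405382917449/224467211880 (C = -951508*(-1/1166427) + 1143362*(1/1154640) = 951508/1166427 + 571681/577320 = 405382917449/224467211880 ≈ 1.8060)
3413332 - C = 3413332 - 1*405382917449/224467211880 = 3413332 - 405382917449/224467211880 = 766180711877866711/224467211880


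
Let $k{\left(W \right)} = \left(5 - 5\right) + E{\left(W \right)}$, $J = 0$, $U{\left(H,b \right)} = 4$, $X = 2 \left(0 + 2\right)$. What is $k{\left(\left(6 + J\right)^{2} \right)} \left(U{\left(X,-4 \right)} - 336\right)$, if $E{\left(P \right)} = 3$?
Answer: $-996$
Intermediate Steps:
$X = 4$ ($X = 2 \cdot 2 = 4$)
$k{\left(W \right)} = 3$ ($k{\left(W \right)} = \left(5 - 5\right) + 3 = 0 + 3 = 3$)
$k{\left(\left(6 + J\right)^{2} \right)} \left(U{\left(X,-4 \right)} - 336\right) = 3 \left(4 - 336\right) = 3 \left(-332\right) = -996$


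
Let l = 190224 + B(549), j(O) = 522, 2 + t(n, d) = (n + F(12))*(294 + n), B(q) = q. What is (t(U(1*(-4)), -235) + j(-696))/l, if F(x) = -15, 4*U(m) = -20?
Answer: -5260/190773 ≈ -0.027572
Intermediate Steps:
U(m) = -5 (U(m) = (1/4)*(-20) = -5)
t(n, d) = -2 + (-15 + n)*(294 + n) (t(n, d) = -2 + (n - 15)*(294 + n) = -2 + (-15 + n)*(294 + n))
l = 190773 (l = 190224 + 549 = 190773)
(t(U(1*(-4)), -235) + j(-696))/l = ((-4412 + (-5)**2 + 279*(-5)) + 522)/190773 = ((-4412 + 25 - 1395) + 522)*(1/190773) = (-5782 + 522)*(1/190773) = -5260*1/190773 = -5260/190773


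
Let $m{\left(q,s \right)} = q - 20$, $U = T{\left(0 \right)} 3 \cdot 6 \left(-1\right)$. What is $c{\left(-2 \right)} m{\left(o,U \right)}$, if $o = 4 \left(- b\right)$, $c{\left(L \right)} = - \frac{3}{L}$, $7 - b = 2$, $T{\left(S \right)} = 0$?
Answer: $-60$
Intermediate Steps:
$b = 5$ ($b = 7 - 2 = 5$)
$o = -20$ ($o = 4 \left(\left(-1\right) 5\right) = 4 \left(-5\right) = -20$)
$U = 0$ ($U = 0 \cdot 3 \cdot 6 \left(-1\right) = 0 \cdot 6 \left(-1\right) = 0 \left(-1\right) = 0$)
$m{\left(q,s \right)} = -20 + q$ ($m{\left(q,s \right)} = q - 20 = -20 + q$)
$c{\left(-2 \right)} m{\left(o,U \right)} = - \frac{3}{-2} \left(-20 - 20\right) = \left(-3\right) \left(- \frac{1}{2}\right) \left(-40\right) = \frac{3}{2} \left(-40\right) = -60$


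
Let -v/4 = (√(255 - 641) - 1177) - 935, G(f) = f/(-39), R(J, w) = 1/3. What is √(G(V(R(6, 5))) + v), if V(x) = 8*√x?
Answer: 2*√(3212352 - 26*√3 - 1521*I*√386)/39 ≈ 91.913 - 0.42751*I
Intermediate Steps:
R(J, w) = ⅓
G(f) = -f/39 (G(f) = f*(-1/39) = -f/39)
v = 8448 - 4*I*√386 (v = -4*((√(255 - 641) - 1177) - 935) = -4*((√(-386) - 1177) - 935) = -4*((I*√386 - 1177) - 935) = -4*((-1177 + I*√386) - 935) = -4*(-2112 + I*√386) = 8448 - 4*I*√386 ≈ 8448.0 - 78.588*I)
√(G(V(R(6, 5))) + v) = √(-8*√(⅓)/39 + (8448 - 4*I*√386)) = √(-8*√3/3/39 + (8448 - 4*I*√386)) = √(-8*√3/117 + (8448 - 4*I*√386)) = √(8448 - 8*√3/117 - 4*I*√386)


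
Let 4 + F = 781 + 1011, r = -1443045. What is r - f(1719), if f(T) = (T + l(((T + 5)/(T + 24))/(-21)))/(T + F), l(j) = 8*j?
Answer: -185239017812210/128366721 ≈ -1.4430e+6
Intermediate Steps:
F = 1788 (F = -4 + (781 + 1011) = -4 + 1792 = 1788)
f(T) = (T - 8*(5 + T)/(21*(24 + T)))/(1788 + T) (f(T) = (T + 8*(((T + 5)/(T + 24))/(-21)))/(T + 1788) = (T + 8*(((5 + T)/(24 + T))*(-1/21)))/(1788 + T) = (T + 8*(-(5 + T)/(21*(24 + T))))/(1788 + T) = (T - 8*(5 + T)/(21*(24 + T)))/(1788 + T))
r - f(1719) = -1443045 - (-40 - 8*1719 + 21*1719*(24 + 1719))/(21*(24 + 1719)*(1788 + 1719)) = -1443045 - (-40 - 13752 + 21*1719*1743)/(21*1743*3507) = -1443045 - (-40 - 13752 + 62920557)/(21*1743*3507) = -1443045 - 62906765/(21*1743*3507) = -1443045 - 1*62906765/128366721 = -1443045 - 62906765/128366721 = -185239017812210/128366721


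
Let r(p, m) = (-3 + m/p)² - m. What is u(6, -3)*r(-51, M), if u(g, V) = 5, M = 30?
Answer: -24745/289 ≈ -85.623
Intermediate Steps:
u(6, -3)*r(-51, M) = 5*(-1*30 + (30 - 3*(-51))²/(-51)²) = 5*(-30 + (30 + 153)²/2601) = 5*(-30 + (1/2601)*183²) = 5*(-30 + (1/2601)*33489) = 5*(-30 + 3721/289) = 5*(-4949/289) = -24745/289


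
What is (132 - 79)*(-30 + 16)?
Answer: -742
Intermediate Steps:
(132 - 79)*(-30 + 16) = 53*(-14) = -742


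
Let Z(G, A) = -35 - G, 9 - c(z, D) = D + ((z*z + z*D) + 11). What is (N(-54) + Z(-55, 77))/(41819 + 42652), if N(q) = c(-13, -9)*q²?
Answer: -813544/84471 ≈ -9.6310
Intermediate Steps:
c(z, D) = -2 - D - z² - D*z (c(z, D) = 9 - (D + ((z*z + z*D) + 11)) = 9 - (D + ((z² + D*z) + 11)) = 9 - (D + (11 + z² + D*z)) = 9 - (11 + D + z² + D*z) = 9 + (-11 - D - z² - D*z) = -2 - D - z² - D*z)
N(q) = -279*q² (N(q) = (-2 - 1*(-9) - 1*(-13)² - 1*(-9)*(-13))*q² = (-2 + 9 - 1*169 - 117)*q² = (-2 + 9 - 169 - 117)*q² = -279*q²)
(N(-54) + Z(-55, 77))/(41819 + 42652) = (-279*(-54)² + (-35 - 1*(-55)))/(41819 + 42652) = (-279*2916 + (-35 + 55))/84471 = (-813564 + 20)*(1/84471) = -813544*1/84471 = -813544/84471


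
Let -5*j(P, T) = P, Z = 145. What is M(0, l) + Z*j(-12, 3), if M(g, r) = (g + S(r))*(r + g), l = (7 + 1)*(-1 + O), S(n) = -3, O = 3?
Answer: 300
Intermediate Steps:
j(P, T) = -P/5
l = 16 (l = (7 + 1)*(-1 + 3) = 8*2 = 16)
M(g, r) = (-3 + g)*(g + r) (M(g, r) = (g - 3)*(r + g) = (-3 + g)*(g + r))
M(0, l) + Z*j(-12, 3) = (0² - 3*0 - 3*16 + 0*16) + 145*(-⅕*(-12)) = (0 + 0 - 48 + 0) + 145*(12/5) = -48 + 348 = 300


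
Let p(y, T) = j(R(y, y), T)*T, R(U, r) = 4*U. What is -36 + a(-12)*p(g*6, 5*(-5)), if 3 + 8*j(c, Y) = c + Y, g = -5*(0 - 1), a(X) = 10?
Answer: -2911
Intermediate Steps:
g = 5 (g = -5*(-1) = 5)
j(c, Y) = -3/8 + Y/8 + c/8 (j(c, Y) = -3/8 + (c + Y)/8 = -3/8 + (Y + c)/8 = -3/8 + (Y/8 + c/8) = -3/8 + Y/8 + c/8)
p(y, T) = T*(-3/8 + y/2 + T/8) (p(y, T) = (-3/8 + T/8 + (4*y)/8)*T = (-3/8 + T/8 + y/2)*T = (-3/8 + y/2 + T/8)*T = T*(-3/8 + y/2 + T/8))
-36 + a(-12)*p(g*6, 5*(-5)) = -36 + 10*((5*(-5))*(-3 + 5*(-5) + 4*(5*6))/8) = -36 + 10*((⅛)*(-25)*(-3 - 25 + 4*30)) = -36 + 10*((⅛)*(-25)*(-3 - 25 + 120)) = -36 + 10*((⅛)*(-25)*92) = -36 + 10*(-575/2) = -36 - 2875 = -2911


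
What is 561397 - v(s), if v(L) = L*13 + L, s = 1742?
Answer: 537009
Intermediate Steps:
v(L) = 14*L (v(L) = 13*L + L = 14*L)
561397 - v(s) = 561397 - 14*1742 = 561397 - 1*24388 = 561397 - 24388 = 537009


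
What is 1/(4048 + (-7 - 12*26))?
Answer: 1/3729 ≈ 0.00026817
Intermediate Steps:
1/(4048 + (-7 - 12*26)) = 1/(4048 + (-7 - 312)) = 1/(4048 - 319) = 1/3729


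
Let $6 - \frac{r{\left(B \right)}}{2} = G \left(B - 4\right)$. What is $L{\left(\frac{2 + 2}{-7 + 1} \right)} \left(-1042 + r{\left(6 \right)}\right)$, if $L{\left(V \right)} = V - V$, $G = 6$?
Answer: $0$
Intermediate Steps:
$r{\left(B \right)} = 60 - 12 B$ ($r{\left(B \right)} = 12 - 2 \cdot 6 \left(B - 4\right) = 12 - 2 \cdot 6 \left(-4 + B\right) = 12 - 2 \left(-24 + 6 B\right) = 12 - \left(-48 + 12 B\right) = 60 - 12 B$)
$L{\left(V \right)} = 0$
$L{\left(\frac{2 + 2}{-7 + 1} \right)} \left(-1042 + r{\left(6 \right)}\right) = 0 \left(-1042 + \left(60 - 72\right)\right) = 0 \left(-1042 - 12\right) = 0 \left(-1054\right) = 0$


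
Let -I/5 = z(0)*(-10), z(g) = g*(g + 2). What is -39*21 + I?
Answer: -819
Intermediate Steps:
z(g) = g*(2 + g)
I = 0 (I = -5*0*(2 + 0)*(-10) = -5*0*2*(-10) = -0*(-10) = -5*0 = 0)
-39*21 + I = -39*21 + 0 = -819 + 0 = -819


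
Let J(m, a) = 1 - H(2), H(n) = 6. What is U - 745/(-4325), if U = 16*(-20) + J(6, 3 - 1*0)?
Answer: -280976/865 ≈ -324.83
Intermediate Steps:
J(m, a) = -5 (J(m, a) = 1 - 1*6 = 1 - 6 = -5)
U = -325 (U = 16*(-20) - 5 = -320 - 5 = -325)
U - 745/(-4325) = -325 - 745/(-4325) = -325 - 745*(-1/4325) = -325 + 149/865 = -280976/865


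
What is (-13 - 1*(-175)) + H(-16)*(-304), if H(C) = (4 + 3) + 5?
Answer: -3486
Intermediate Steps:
H(C) = 12 (H(C) = 7 + 5 = 12)
(-13 - 1*(-175)) + H(-16)*(-304) = (-13 - 1*(-175)) + 12*(-304) = (-13 + 175) - 3648 = 162 - 3648 = -3486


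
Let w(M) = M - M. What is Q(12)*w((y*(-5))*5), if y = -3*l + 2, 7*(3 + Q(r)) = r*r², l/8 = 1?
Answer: 0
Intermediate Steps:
l = 8 (l = 8*1 = 8)
Q(r) = -3 + r³/7 (Q(r) = -3 + (r*r²)/7 = -3 + r³/7)
y = -22 (y = -3*8 + 2 = -24 + 2 = -22)
w(M) = 0
Q(12)*w((y*(-5))*5) = (-3 + (⅐)*12³)*0 = (-3 + (⅐)*1728)*0 = (-3 + 1728/7)*0 = (1707/7)*0 = 0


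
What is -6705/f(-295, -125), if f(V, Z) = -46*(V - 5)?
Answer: -447/920 ≈ -0.48587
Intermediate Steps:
f(V, Z) = 230 - 46*V (f(V, Z) = -46*(-5 + V) = 230 - 46*V)
-6705/f(-295, -125) = -6705/(230 - 46*(-295)) = -6705/(230 + 13570) = -6705/13800 = -6705*1/13800 = -447/920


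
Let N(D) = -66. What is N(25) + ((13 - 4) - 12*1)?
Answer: -69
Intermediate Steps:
N(25) + ((13 - 4) - 12*1) = -66 + ((13 - 4) - 12*1) = -66 + (9 - 12) = -66 - 3 = -69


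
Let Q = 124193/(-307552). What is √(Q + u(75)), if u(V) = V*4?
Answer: √1771142125354/76888 ≈ 17.309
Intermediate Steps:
Q = -124193/307552 (Q = 124193*(-1/307552) = -124193/307552 ≈ -0.40381)
u(V) = 4*V
√(Q + u(75)) = √(-124193/307552 + 4*75) = √(-124193/307552 + 300) = √(92141407/307552) = √1771142125354/76888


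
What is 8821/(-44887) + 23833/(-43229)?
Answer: -1451114880/1940420123 ≈ -0.74784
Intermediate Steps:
8821/(-44887) + 23833/(-43229) = 8821*(-1/44887) + 23833*(-1/43229) = -8821/44887 - 23833/43229 = -1451114880/1940420123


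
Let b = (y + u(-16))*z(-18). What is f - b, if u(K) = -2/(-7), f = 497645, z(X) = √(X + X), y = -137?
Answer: 497645 + 5742*I/7 ≈ 4.9765e+5 + 820.29*I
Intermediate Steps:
z(X) = √2*√X (z(X) = √(2*X) = √2*√X)
u(K) = 2/7 (u(K) = -2*(-⅐) = 2/7)
b = -5742*I/7 (b = (-137 + 2/7)*(√2*√(-18)) = -957*√2*3*I*√2/7 = -5742*I/7 ≈ -820.29*I)
f - b = 497645 - (-5742)*I/7 = 497645 + 5742*I/7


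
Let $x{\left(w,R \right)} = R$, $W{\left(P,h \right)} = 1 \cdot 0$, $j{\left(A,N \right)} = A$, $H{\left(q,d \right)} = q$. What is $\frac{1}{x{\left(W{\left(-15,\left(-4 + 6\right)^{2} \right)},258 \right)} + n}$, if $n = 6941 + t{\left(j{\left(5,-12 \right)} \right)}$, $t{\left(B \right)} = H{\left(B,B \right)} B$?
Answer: $\frac{1}{7224} \approx 0.00013843$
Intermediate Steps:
$W{\left(P,h \right)} = 0$
$t{\left(B \right)} = B^{2}$ ($t{\left(B \right)} = B B = B^{2}$)
$n = 6966$ ($n = 6941 + 5^{2} = 6941 + 25 = 6966$)
$\frac{1}{x{\left(W{\left(-15,\left(-4 + 6\right)^{2} \right)},258 \right)} + n} = \frac{1}{258 + 6966} = \frac{1}{7224}$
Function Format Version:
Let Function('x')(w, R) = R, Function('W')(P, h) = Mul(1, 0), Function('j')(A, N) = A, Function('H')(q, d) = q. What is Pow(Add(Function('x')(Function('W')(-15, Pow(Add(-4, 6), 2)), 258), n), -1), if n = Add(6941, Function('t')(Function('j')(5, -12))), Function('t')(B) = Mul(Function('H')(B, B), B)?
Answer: Rational(1, 7224) ≈ 0.00013843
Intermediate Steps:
Function('W')(P, h) = 0
Function('t')(B) = Pow(B, 2) (Function('t')(B) = Mul(B, B) = Pow(B, 2))
n = 6966 (n = Add(6941, Pow(5, 2)) = Add(6941, 25) = 6966)
Pow(Add(Function('x')(Function('W')(-15, Pow(Add(-4, 6), 2)), 258), n), -1) = Pow(Add(258, 6966), -1) = Pow(7224, -1) = Rational(1, 7224)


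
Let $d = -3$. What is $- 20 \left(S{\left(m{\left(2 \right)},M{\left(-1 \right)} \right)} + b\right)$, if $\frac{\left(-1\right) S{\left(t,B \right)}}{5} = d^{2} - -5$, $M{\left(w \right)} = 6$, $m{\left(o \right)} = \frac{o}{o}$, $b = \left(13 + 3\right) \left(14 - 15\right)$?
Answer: $1720$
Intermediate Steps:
$b = -16$ ($b = 16 \left(-1\right) = -16$)
$m{\left(o \right)} = 1$
$S{\left(t,B \right)} = -70$ ($S{\left(t,B \right)} = - 5 \left(\left(-3\right)^{2} - -5\right) = - 5 \left(9 + 5\right) = \left(-5\right) 14 = -70$)
$- 20 \left(S{\left(m{\left(2 \right)},M{\left(-1 \right)} \right)} + b\right) = - 20 \left(-70 - 16\right) = \left(-20\right) \left(-86\right) = 1720$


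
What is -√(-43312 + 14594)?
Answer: -I*√28718 ≈ -169.46*I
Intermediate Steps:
-√(-43312 + 14594) = -√(-28718) = -I*√28718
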